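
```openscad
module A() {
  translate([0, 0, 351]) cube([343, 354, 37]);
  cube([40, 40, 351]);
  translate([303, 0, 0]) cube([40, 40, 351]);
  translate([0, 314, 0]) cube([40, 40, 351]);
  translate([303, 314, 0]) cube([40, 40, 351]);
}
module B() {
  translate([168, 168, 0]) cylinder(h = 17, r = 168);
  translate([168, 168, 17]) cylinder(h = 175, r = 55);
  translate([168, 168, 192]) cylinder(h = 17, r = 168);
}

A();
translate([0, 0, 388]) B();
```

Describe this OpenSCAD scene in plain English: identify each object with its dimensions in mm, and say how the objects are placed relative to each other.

A is a four-legged stool. The seat is a 343×354×37 mm slab whose top surface is at z = 388 mm; four square legs, each 40×40 mm in cross-section, run from the floor (z = 0) to the underside of the seat, each flush with a corner of the seat.

B is a spool: two coaxial disc flanges of radius 168 mm and thickness 17 mm, joined by a core cylinder of radius 55 mm and height 175 mm. The lower flange rests on z = 0 and the three cylinders share a vertical axis.

The spool is on top of the stool.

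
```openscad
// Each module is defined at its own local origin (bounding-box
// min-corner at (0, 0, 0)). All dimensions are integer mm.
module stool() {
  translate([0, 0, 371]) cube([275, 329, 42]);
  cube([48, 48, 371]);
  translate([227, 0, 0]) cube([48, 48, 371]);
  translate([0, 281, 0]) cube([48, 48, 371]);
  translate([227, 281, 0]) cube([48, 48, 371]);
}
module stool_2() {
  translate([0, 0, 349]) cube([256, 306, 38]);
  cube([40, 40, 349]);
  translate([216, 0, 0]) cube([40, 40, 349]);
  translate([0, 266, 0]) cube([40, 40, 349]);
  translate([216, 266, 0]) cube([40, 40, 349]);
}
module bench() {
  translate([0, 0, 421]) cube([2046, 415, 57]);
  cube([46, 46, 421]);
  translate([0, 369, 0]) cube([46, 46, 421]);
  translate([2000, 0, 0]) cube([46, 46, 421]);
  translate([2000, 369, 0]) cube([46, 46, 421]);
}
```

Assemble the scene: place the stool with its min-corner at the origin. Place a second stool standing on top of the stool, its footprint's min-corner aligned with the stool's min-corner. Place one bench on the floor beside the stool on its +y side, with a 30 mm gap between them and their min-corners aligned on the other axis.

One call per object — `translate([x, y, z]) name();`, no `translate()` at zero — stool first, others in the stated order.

stool();
translate([0, 0, 413]) stool_2();
translate([0, 359, 0]) bench();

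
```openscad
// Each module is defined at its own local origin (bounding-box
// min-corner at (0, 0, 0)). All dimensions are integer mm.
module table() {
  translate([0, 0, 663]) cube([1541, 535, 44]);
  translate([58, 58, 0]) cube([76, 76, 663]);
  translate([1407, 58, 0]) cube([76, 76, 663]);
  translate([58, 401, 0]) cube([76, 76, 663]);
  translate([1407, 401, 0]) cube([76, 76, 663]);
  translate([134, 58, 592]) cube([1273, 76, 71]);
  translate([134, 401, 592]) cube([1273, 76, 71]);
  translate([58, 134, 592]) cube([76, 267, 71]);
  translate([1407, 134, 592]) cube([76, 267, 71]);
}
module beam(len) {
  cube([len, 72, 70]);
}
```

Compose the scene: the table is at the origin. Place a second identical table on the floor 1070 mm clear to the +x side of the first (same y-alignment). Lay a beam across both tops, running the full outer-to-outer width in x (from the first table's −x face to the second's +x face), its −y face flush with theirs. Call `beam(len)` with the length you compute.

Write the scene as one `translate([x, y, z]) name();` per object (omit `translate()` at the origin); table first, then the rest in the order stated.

table();
translate([2611, 0, 0]) table();
translate([0, 0, 707]) beam(4152);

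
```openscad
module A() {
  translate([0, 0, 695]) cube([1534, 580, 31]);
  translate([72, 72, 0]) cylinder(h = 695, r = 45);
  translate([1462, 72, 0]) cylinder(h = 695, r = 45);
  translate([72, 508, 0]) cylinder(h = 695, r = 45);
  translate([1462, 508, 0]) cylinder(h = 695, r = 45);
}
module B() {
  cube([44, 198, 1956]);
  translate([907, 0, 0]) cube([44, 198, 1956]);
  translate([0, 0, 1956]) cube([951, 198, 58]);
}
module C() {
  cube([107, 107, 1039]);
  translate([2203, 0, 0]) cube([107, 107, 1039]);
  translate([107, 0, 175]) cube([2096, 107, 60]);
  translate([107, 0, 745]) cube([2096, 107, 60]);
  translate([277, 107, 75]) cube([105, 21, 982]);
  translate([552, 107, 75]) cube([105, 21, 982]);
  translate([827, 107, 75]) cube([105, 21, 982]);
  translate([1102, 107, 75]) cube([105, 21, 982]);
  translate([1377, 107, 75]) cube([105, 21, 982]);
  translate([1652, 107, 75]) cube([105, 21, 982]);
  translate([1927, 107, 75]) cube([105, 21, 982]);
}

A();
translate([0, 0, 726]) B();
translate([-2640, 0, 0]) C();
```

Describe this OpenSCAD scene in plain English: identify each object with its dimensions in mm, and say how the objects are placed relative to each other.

A is a table: top 1534 mm (x) × 580 mm (y), 31 mm thick, upper face at z = 726 mm, on four round legs of 90 mm diameter, each leg's bounding box inset 27 mm from the nearest pair of top edges, running from z = 0 to the bottom of the top.

B is a door frame. The clear opening is 863 mm wide and 1956 mm high. Two 44 mm wide jambs, 198 mm deep, stand either side of the opening from the floor to the top of the opening. A 58 mm thick head sits across the top of both jambs, spanning the full outside width of the frame.

C is a fence section. Two 107×107 mm posts, 1039 mm tall, stand on the floor with a clear span of 2096 mm between their inner faces. Two horizontal rails of 107×60 mm section span the gap between the posts with their undersides at z = 175 mm and z = 745 mm, flush with the posts' −y face. 7 pickets, each 105 mm wide, 21 mm thick and 982 mm tall, are fixed to the +y face of the rails with their bottoms at z = 75 mm, evenly spaced across the span with equal gaps (rounded down to the nearest mm) at the −x end and between each pair — any rounding remainder accumulates at the +x end.

The door frame is on top of the table. The fence section is on the floor beside the table on its −x side.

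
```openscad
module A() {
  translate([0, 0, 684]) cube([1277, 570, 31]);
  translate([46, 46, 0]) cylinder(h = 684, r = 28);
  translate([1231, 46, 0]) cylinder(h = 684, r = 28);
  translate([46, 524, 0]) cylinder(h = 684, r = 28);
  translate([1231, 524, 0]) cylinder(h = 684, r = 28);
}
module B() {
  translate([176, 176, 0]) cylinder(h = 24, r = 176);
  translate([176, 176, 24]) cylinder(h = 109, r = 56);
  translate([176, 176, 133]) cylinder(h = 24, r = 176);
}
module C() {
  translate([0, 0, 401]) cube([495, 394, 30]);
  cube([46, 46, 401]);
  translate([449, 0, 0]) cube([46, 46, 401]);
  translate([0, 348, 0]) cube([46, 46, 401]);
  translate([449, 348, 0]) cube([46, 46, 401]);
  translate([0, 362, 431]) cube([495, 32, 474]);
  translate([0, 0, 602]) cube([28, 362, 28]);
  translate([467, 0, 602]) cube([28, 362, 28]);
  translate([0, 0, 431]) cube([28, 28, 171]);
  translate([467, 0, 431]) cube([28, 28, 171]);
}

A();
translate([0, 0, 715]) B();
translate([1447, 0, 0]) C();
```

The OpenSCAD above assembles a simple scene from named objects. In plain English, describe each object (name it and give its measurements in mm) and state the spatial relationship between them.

A is a table with a 1277×570 mm rectangular top, 31 mm thick, top surface at z = 715 mm, supported by four round legs of 56 mm diameter, each leg's bounding box inset 18 mm from the nearest pair of top edges, running from the floor.

B is a spool: two coaxial disc flanges of radius 176 mm and thickness 24 mm, joined by a core cylinder of radius 56 mm and height 109 mm. The lower flange rests on z = 0 and the three cylinders share a vertical axis.

C is a chair: 495×394 mm seat, 30 mm thick, top at z = 431 mm, on four 46 mm square corner legs flush with the seat edges. A 32 mm thick backrest slab spans the full seat width, extending 474 mm above the seat top, its back face flush with the seat's +y edge. Two armrests of 28×28 mm section run along each side from the seat's front edge to the front of the backrest, top faces 199 mm above the seat top and outer faces flush with the seat's x-edges; a 28×28 mm post under the front of each armrest stands on the seat at the front corner.

The spool is on top of the table. The chair is on the floor beside the table on its +x side.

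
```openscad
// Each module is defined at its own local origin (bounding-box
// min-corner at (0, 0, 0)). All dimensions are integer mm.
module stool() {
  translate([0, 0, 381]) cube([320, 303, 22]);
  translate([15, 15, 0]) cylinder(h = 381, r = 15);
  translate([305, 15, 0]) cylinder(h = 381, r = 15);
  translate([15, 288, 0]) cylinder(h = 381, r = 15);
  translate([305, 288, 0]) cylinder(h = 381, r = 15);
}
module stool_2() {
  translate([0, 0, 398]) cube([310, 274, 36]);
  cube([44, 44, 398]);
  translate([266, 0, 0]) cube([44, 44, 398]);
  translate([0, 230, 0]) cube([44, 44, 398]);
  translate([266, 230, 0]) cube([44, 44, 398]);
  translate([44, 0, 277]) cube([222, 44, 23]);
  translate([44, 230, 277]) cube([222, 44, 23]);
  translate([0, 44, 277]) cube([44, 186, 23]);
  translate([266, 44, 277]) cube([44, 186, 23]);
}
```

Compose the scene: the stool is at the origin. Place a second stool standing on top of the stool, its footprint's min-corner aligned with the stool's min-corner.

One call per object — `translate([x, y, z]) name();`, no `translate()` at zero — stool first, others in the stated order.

stool();
translate([0, 0, 403]) stool_2();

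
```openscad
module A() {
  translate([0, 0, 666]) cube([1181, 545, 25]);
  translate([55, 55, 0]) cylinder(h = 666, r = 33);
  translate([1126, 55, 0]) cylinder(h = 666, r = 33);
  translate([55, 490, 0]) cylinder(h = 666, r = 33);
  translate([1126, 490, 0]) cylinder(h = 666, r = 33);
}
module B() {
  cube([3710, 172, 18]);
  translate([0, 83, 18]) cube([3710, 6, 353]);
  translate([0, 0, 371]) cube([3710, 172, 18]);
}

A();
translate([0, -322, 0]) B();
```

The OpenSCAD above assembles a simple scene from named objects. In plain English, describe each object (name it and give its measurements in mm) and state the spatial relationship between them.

A is a table: top 1181 mm (x) × 545 mm (y), 25 mm thick, upper face at z = 691 mm, on four round legs of 66 mm diameter, each leg's bounding box inset 22 mm from the nearest pair of top edges, running from z = 0 to the bottom of the top.

B is an I-beam lying along x, 3710 mm long. Overall section height 389 mm. Two flanges 172 mm wide (y) and 18 mm thick, one on the floor and one at the top; a web 6 mm thick runs between them, centred on the flange width.

The I-beam is on the floor beside the table on its −y side.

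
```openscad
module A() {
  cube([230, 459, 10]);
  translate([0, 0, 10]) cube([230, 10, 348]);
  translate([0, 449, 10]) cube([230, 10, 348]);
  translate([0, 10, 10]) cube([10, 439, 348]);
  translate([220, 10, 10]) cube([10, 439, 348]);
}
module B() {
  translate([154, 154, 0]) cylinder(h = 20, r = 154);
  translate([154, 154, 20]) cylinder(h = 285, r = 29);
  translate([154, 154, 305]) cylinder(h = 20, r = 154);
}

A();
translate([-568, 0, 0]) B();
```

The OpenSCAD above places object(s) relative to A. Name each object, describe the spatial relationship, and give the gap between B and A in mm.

A is an open box. B is a spool. The spool is on the floor beside the open box on its −x side. The gap between the spool and the open box is 260 mm.

The spool's nearest face is 260 mm from the open box's −x face.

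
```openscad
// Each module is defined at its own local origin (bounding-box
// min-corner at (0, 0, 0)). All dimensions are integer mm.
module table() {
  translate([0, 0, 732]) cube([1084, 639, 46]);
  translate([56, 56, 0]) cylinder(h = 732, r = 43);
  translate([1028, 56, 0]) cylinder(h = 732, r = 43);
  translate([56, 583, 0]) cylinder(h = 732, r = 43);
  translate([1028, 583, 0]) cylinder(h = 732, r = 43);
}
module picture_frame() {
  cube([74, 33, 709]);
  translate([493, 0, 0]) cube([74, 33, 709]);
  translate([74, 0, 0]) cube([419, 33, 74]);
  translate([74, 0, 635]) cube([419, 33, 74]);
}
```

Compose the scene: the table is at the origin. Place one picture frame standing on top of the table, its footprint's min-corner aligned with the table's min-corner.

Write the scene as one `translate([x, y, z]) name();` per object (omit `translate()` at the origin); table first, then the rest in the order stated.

table();
translate([0, 0, 778]) picture_frame();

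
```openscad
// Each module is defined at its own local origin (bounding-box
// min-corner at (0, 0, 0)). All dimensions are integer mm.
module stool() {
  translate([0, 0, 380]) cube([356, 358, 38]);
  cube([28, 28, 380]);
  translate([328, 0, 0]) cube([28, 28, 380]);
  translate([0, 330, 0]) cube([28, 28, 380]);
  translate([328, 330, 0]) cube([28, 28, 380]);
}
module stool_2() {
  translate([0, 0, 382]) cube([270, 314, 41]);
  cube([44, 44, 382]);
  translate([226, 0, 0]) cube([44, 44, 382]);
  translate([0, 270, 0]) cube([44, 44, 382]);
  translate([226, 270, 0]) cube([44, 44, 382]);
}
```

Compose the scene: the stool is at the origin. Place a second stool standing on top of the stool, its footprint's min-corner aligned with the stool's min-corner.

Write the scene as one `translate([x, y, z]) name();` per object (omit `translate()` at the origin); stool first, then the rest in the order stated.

stool();
translate([0, 0, 418]) stool_2();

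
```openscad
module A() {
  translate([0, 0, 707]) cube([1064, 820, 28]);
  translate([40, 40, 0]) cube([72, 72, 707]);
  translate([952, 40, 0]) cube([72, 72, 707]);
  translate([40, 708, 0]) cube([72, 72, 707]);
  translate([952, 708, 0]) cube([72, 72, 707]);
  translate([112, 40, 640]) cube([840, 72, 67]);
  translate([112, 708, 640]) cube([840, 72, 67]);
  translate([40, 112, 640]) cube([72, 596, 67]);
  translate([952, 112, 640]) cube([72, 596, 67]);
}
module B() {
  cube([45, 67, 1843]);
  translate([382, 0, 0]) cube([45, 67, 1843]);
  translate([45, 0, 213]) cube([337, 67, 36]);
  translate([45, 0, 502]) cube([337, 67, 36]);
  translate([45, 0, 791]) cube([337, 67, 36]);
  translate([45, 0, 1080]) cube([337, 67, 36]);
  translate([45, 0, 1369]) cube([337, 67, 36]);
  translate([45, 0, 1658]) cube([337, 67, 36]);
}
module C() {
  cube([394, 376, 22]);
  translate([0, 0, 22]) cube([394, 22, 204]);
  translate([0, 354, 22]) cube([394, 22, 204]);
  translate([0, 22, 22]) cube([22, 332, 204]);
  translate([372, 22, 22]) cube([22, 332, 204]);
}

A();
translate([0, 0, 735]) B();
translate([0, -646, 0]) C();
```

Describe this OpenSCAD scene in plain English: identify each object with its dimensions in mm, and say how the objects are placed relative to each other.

A is a table: top 1064 mm (x) × 820 mm (y), 28 mm thick, upper face at z = 735 mm, on four 72×72 mm square legs, each inset 40 mm from the nearest pair of top edges, running from z = 0 to the bottom of the top. Four apron rails, 72 mm thick and 67 mm tall, run between adjacent legs with their top edges flush with the underside of the top and their outer faces flush with the legs' outer faces.

B is a wooden ladder with two side rails of 45×67 mm section and 1843 mm height, set 427 mm apart overall. Between them run 6 rectangular rungs (67 mm deep, 36 mm thick), front faces flush with the rails' −y face. The bottom of the first rung is 213 mm above the floor and each subsequent rung is 289 mm higher than the one below.

C is an open storage box with external size 394×376×226 mm and wall thickness 22 mm (the base is also 22 mm thick). The base covers the whole footprint; the four walls stand on the base, with the y-facing walls full-width and the x-facing walls fitting between their inner faces.

The ladder is on top of the table. The open box is on the floor beside the table on its −y side.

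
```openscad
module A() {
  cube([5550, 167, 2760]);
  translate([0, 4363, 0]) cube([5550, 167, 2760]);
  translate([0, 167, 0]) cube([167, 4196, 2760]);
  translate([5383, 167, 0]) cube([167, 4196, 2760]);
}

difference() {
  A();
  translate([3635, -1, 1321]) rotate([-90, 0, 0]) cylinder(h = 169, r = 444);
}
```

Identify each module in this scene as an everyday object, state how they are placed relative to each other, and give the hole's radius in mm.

The subtracted cylinder has r = 444 mm.

A is a house frame. The house frame has a circular hole through its front wall. The hole's radius is 444 mm.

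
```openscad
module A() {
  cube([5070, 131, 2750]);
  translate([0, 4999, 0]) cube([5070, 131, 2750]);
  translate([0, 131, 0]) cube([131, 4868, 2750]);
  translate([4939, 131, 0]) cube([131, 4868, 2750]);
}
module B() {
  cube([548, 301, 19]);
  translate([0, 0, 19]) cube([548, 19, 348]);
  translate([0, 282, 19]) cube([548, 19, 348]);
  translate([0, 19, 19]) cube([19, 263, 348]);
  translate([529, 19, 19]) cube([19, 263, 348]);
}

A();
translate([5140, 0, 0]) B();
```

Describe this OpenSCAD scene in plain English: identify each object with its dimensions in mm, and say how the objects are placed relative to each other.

A is the wall frame of a small rectangular building: four walls, each 2750 mm tall and 131 mm thick, enclosing a footprint 5070 mm (x) by 5130 mm (y) outside-to-outside, with no floor or roof. The front and back walls (the −y and +y sides) span the full width; the two side walls fit between them.

B is an open-topped rectangular box: outside dimensions 548×301×367 mm, with a uniform wall and base thickness of 19 mm. The base is a full 548×301 slab on the floor; four walls sit on top of the base. The front and back walls (the −y and +y sides) span the full width; the two side walls fit between them.

The open box is on the floor beside the house frame on its +x side.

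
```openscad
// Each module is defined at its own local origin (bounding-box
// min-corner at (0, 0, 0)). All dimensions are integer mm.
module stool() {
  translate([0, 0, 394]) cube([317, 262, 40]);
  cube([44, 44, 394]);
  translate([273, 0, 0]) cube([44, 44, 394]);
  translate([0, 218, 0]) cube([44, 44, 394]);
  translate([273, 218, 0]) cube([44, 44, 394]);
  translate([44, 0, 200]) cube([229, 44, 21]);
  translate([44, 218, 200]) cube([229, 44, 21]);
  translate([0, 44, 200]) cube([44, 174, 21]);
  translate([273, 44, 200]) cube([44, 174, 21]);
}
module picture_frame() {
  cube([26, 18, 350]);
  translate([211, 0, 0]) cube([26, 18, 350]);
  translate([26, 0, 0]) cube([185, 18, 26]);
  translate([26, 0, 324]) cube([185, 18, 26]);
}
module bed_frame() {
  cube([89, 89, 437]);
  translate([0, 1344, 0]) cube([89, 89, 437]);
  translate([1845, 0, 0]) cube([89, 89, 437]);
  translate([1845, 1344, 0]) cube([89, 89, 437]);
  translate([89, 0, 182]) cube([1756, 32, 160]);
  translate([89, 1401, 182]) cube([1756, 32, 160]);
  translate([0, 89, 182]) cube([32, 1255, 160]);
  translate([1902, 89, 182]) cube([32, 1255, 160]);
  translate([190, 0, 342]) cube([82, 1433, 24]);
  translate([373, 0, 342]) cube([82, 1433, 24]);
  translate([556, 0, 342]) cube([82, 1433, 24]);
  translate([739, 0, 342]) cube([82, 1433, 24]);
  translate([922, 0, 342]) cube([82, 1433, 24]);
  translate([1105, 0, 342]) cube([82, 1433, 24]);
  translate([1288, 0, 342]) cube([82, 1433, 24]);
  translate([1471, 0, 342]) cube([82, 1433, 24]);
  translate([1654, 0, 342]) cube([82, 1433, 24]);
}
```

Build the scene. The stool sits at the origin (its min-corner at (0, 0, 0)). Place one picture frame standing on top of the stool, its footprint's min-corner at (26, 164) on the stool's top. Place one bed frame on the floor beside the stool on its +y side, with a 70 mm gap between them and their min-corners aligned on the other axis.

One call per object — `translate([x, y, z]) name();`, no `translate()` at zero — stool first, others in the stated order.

stool();
translate([26, 164, 434]) picture_frame();
translate([0, 332, 0]) bed_frame();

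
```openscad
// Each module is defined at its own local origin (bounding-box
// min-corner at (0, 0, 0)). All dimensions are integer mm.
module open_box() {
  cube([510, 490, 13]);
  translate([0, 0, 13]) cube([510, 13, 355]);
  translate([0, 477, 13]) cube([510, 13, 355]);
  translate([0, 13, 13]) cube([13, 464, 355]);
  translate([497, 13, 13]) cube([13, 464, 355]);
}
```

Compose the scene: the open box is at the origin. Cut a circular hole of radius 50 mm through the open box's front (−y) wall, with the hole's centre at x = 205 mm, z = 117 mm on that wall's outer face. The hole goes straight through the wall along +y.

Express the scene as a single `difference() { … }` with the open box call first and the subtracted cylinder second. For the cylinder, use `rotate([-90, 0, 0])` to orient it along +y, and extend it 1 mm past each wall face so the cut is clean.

difference() {
  open_box();
  translate([205, -1, 117]) rotate([-90, 0, 0]) cylinder(h = 15, r = 50);
}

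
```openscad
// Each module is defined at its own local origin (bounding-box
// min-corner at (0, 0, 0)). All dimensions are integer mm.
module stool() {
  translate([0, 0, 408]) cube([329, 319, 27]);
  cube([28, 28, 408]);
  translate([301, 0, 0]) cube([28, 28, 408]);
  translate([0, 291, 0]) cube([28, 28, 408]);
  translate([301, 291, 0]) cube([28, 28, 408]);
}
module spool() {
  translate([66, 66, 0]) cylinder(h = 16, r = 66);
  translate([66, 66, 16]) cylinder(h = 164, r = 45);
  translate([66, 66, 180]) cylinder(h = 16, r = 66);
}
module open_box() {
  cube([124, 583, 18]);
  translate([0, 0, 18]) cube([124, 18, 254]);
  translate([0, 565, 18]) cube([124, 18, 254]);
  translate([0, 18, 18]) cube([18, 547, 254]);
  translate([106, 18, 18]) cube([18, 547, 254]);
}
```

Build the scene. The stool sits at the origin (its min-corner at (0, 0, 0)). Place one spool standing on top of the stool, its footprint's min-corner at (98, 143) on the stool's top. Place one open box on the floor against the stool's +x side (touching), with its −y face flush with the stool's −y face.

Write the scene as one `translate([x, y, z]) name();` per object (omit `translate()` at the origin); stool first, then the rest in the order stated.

stool();
translate([98, 143, 435]) spool();
translate([329, 0, 0]) open_box();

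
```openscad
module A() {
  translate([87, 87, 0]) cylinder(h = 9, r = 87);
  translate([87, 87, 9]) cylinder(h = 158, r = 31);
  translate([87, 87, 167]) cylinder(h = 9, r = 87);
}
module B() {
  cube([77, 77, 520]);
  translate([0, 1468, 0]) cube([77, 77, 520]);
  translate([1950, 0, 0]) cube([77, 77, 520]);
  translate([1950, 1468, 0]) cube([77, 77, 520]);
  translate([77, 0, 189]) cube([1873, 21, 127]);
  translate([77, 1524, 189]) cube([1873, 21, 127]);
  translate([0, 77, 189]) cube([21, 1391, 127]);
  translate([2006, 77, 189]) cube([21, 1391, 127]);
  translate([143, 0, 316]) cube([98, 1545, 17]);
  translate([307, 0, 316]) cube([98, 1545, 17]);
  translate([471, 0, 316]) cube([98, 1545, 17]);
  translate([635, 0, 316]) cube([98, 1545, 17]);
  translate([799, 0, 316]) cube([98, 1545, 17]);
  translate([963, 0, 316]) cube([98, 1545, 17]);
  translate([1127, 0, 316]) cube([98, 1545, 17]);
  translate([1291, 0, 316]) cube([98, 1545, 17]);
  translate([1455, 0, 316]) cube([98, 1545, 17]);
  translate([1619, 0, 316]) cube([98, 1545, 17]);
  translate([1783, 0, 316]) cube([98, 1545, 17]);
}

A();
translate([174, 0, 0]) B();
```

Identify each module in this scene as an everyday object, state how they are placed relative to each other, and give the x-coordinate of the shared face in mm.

A is a spool. B is a bed frame. The bed frame is against the spool's +x side, with their −y faces flush. The x-coordinate of the shared face is 174 mm.

The spool's +x face and the bed frame's −x face are both at x = 174 mm.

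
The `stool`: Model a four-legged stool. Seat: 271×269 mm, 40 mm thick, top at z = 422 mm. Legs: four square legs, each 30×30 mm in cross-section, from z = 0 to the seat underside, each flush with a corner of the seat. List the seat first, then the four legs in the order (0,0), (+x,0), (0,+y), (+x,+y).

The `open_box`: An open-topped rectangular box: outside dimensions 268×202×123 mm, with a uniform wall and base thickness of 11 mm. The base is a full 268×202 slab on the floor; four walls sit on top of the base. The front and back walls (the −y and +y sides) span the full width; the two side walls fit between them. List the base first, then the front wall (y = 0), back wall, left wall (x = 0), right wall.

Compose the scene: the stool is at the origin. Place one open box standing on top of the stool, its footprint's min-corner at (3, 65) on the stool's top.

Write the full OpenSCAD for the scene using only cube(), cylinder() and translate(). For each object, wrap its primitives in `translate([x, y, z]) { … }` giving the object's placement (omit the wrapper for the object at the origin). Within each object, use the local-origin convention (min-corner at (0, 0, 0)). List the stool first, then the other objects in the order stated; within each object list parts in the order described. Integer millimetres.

translate([0, 0, 382]) cube([271, 269, 40]);
cube([30, 30, 382]);
translate([241, 0, 0]) cube([30, 30, 382]);
translate([0, 239, 0]) cube([30, 30, 382]);
translate([241, 239, 0]) cube([30, 30, 382]);
translate([3, 65, 422]) {
  cube([268, 202, 11]);
  translate([0, 0, 11]) cube([268, 11, 112]);
  translate([0, 191, 11]) cube([268, 11, 112]);
  translate([0, 11, 11]) cube([11, 180, 112]);
  translate([257, 11, 11]) cube([11, 180, 112]);
}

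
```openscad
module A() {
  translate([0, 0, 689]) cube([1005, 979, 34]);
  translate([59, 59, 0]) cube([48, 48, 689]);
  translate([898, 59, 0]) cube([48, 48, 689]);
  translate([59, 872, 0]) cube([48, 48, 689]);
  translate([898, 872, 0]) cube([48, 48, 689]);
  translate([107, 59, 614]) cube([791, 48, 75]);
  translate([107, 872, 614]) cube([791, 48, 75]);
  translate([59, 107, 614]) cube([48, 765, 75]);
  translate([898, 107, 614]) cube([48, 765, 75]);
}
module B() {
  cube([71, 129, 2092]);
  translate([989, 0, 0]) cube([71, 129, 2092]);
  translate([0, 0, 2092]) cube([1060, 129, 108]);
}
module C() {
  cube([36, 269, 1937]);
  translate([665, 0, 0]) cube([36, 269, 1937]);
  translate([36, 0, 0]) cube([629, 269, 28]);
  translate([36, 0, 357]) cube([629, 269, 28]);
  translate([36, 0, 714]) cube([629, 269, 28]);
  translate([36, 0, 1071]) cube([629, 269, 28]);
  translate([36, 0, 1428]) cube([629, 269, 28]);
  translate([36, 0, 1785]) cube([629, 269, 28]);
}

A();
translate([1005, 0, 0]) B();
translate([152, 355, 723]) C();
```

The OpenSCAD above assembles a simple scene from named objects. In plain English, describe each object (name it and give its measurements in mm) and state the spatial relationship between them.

A is a table: top 1005 mm (x) × 979 mm (y), 34 mm thick, upper face at z = 723 mm, on four 48×48 mm square legs, each inset 59 mm from the nearest pair of top edges, running from z = 0 to the bottom of the top. Four apron rails, 48 mm thick and 75 mm tall, run between adjacent legs with their top edges flush with the underside of the top and their outer faces flush with the legs' outer faces.

B is a door frame. The clear opening is 918 mm wide and 2092 mm high. Two 71 mm wide jambs, 129 mm deep, stand either side of the opening from the floor to the top of the opening. A 108 mm thick head sits across the top of both jambs, spanning the full outside width of the frame.

C is a bookshelf 701 mm wide overall, 269 mm deep and 1937 mm tall. The two sides are 36 mm thick vertical panels. 6 horizontal shelves of 28 mm thickness span between the inner faces of the sides; the lowest shelf sits on the floor and shelves are stacked with a clear vertical gap of 329 mm between each pair.

The door frame is against the table's +x side, with their −y faces flush. The bookshelf is on top of the table, centred.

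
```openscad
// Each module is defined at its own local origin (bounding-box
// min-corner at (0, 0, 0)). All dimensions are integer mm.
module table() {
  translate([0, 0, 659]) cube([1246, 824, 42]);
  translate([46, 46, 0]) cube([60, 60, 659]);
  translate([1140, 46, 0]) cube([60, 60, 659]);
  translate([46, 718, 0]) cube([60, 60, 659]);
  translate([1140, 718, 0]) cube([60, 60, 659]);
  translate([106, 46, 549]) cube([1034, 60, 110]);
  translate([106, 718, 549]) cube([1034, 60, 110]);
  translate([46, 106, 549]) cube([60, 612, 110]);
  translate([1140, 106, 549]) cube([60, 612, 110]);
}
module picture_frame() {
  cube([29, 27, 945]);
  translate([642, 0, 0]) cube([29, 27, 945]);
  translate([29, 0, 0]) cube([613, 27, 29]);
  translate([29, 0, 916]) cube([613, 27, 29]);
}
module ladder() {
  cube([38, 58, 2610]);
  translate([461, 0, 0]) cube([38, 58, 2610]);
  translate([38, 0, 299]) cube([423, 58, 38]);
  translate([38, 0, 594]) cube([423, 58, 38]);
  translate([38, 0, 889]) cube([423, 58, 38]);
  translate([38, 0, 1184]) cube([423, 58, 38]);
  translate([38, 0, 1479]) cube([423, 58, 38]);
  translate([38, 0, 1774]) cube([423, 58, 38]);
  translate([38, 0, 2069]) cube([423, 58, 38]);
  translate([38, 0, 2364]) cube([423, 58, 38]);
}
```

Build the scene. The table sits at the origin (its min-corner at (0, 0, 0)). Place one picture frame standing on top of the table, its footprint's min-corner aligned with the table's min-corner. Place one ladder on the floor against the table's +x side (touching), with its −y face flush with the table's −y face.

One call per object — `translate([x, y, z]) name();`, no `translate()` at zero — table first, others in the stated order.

table();
translate([0, 0, 701]) picture_frame();
translate([1246, 0, 0]) ladder();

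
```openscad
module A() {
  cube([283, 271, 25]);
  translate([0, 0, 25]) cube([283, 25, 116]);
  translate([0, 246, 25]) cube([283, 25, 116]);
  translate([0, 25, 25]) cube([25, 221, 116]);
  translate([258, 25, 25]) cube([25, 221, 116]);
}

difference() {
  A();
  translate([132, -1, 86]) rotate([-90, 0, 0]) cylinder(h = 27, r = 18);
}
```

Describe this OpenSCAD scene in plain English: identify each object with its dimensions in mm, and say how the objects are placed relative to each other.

A is an open-topped rectangular box: outside dimensions 283×271×141 mm, with a uniform wall and base thickness of 25 mm. The base is a full 283×271 slab on the floor; four walls sit on top of the base. The front and back walls (the −y and +y sides) span the full width; the two side walls fit between them.

The open box has a circular hole of radius 18 mm through its front wall, centred at (x = 132, z = 86).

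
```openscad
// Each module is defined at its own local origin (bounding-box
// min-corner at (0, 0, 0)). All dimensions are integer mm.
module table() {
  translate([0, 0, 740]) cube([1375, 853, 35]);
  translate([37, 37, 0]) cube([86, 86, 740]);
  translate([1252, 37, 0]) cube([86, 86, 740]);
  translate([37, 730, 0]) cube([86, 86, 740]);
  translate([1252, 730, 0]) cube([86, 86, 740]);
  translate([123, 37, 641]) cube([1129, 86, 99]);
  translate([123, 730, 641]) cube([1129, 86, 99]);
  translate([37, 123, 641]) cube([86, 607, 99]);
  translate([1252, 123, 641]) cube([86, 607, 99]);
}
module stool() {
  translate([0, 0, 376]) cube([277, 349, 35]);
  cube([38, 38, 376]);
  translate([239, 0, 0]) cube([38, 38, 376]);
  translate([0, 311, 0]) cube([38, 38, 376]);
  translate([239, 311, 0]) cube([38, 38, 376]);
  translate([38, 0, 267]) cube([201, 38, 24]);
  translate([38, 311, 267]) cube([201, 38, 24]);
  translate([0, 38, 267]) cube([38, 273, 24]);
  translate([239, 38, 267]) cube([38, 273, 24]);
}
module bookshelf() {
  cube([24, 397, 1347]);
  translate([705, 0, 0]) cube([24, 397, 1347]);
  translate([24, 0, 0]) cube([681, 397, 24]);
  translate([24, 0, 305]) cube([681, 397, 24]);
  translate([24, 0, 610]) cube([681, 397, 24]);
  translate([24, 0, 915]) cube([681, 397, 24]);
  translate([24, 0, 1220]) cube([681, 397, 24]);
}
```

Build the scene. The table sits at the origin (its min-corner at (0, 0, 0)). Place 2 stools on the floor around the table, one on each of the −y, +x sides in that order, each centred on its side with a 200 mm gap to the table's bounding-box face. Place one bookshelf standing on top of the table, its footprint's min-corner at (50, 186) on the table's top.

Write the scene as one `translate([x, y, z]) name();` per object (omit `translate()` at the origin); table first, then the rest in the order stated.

table();
translate([549, -549, 0]) stool();
translate([1575, 252, 0]) stool();
translate([50, 186, 775]) bookshelf();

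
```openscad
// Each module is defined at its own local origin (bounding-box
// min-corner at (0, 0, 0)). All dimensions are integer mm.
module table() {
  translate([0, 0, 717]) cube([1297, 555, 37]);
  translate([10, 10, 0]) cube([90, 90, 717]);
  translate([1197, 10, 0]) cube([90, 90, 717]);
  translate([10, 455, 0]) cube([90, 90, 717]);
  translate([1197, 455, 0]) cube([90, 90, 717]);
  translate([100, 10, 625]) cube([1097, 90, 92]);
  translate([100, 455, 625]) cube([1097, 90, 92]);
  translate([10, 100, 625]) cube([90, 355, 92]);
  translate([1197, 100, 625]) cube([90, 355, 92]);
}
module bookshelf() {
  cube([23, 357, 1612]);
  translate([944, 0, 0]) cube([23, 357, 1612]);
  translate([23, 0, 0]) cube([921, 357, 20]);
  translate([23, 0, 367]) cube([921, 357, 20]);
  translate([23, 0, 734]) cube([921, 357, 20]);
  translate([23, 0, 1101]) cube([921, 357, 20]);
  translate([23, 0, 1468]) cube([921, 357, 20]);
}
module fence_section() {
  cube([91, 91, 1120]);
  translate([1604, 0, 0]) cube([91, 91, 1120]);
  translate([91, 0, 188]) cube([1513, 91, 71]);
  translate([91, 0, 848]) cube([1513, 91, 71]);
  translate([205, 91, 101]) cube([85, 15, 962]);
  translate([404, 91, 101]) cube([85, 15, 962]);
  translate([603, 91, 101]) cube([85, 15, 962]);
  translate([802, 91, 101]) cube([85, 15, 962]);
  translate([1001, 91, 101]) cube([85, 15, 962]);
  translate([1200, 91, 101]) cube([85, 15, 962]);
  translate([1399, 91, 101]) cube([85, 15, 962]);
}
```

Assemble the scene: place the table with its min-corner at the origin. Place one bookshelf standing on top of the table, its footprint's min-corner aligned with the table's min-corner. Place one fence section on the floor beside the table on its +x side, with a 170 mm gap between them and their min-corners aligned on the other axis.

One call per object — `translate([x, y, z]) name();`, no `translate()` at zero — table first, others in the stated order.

table();
translate([0, 0, 754]) bookshelf();
translate([1467, 0, 0]) fence_section();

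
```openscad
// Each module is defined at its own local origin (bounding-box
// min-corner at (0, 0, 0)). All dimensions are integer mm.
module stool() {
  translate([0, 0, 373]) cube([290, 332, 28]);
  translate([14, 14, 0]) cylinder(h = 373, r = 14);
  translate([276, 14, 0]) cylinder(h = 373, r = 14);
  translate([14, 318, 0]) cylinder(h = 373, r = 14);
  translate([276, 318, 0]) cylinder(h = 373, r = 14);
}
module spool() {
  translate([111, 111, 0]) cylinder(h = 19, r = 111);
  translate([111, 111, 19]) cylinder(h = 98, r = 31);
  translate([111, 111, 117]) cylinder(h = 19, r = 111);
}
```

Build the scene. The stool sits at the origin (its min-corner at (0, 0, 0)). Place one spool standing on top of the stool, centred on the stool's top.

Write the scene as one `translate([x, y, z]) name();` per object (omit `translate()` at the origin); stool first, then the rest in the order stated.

stool();
translate([34, 55, 401]) spool();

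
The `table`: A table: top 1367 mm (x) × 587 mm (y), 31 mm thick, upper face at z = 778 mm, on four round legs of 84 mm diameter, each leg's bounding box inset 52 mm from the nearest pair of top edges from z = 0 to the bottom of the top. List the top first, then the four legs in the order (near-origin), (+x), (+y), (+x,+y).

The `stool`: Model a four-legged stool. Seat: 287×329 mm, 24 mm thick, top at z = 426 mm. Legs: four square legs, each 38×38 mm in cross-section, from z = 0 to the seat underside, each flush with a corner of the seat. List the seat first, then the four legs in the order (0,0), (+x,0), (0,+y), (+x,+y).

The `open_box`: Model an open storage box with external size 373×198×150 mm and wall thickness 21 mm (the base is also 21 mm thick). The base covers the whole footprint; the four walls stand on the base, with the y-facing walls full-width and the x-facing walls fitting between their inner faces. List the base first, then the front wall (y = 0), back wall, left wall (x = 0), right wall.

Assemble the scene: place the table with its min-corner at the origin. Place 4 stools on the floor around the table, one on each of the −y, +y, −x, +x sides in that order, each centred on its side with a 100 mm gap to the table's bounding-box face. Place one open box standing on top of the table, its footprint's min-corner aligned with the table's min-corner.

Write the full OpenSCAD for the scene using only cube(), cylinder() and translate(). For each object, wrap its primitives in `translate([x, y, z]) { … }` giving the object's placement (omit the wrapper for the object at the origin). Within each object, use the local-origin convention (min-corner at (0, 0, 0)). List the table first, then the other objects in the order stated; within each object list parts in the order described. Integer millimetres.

translate([0, 0, 747]) cube([1367, 587, 31]);
translate([94, 94, 0]) cylinder(h = 747, r = 42);
translate([1273, 94, 0]) cylinder(h = 747, r = 42);
translate([94, 493, 0]) cylinder(h = 747, r = 42);
translate([1273, 493, 0]) cylinder(h = 747, r = 42);
translate([540, -429, 0]) {
  translate([0, 0, 402]) cube([287, 329, 24]);
  cube([38, 38, 402]);
  translate([249, 0, 0]) cube([38, 38, 402]);
  translate([0, 291, 0]) cube([38, 38, 402]);
  translate([249, 291, 0]) cube([38, 38, 402]);
}
translate([540, 687, 0]) {
  translate([0, 0, 402]) cube([287, 329, 24]);
  cube([38, 38, 402]);
  translate([249, 0, 0]) cube([38, 38, 402]);
  translate([0, 291, 0]) cube([38, 38, 402]);
  translate([249, 291, 0]) cube([38, 38, 402]);
}
translate([-387, 129, 0]) {
  translate([0, 0, 402]) cube([287, 329, 24]);
  cube([38, 38, 402]);
  translate([249, 0, 0]) cube([38, 38, 402]);
  translate([0, 291, 0]) cube([38, 38, 402]);
  translate([249, 291, 0]) cube([38, 38, 402]);
}
translate([1467, 129, 0]) {
  translate([0, 0, 402]) cube([287, 329, 24]);
  cube([38, 38, 402]);
  translate([249, 0, 0]) cube([38, 38, 402]);
  translate([0, 291, 0]) cube([38, 38, 402]);
  translate([249, 291, 0]) cube([38, 38, 402]);
}
translate([0, 0, 778]) {
  cube([373, 198, 21]);
  translate([0, 0, 21]) cube([373, 21, 129]);
  translate([0, 177, 21]) cube([373, 21, 129]);
  translate([0, 21, 21]) cube([21, 156, 129]);
  translate([352, 21, 21]) cube([21, 156, 129]);
}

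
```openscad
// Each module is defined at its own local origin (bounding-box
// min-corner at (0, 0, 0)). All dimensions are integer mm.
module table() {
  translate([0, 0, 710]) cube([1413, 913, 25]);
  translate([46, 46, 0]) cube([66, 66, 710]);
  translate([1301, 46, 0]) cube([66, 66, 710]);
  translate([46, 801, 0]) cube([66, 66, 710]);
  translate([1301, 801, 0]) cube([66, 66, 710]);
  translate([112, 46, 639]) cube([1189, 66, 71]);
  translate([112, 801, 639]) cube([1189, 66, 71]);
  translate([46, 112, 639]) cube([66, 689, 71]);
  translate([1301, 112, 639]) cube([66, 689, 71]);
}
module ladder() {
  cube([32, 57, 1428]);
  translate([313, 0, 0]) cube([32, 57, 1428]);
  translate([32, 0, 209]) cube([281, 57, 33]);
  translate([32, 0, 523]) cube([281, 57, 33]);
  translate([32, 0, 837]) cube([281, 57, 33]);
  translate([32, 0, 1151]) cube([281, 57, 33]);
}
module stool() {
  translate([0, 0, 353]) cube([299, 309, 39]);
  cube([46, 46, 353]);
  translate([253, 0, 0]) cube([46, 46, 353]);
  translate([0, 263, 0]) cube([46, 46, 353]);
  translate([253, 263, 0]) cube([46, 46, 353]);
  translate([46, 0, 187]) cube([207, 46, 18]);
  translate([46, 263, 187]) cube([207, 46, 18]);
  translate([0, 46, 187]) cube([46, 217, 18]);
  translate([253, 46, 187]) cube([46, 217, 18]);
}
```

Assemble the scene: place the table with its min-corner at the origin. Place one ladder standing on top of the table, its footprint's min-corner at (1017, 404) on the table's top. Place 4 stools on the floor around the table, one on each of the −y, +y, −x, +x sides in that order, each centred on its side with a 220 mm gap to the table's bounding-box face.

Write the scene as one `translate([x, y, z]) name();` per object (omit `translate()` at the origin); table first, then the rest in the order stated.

table();
translate([1017, 404, 735]) ladder();
translate([557, -529, 0]) stool();
translate([557, 1133, 0]) stool();
translate([-519, 302, 0]) stool();
translate([1633, 302, 0]) stool();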